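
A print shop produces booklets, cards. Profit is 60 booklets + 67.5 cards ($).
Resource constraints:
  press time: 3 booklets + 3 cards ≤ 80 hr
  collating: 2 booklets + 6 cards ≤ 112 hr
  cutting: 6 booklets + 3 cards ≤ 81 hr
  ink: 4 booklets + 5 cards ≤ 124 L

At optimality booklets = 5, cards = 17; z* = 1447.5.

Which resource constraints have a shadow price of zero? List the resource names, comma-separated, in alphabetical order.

ink, press time

press time: 66/80 (slack 14)
collating: 112/112 (binding)
cutting: 81/81 (binding)
ink: 105/124 (slack 19)
By complementary slackness, a constraint with positive slack has shadow price 0 → ink, press time.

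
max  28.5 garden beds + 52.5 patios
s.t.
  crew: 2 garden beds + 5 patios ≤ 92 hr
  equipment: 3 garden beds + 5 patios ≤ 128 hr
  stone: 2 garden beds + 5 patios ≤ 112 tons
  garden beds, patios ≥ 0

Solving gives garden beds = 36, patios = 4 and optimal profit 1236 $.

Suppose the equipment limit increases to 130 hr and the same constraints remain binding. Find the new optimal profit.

1251

At the optimum: crew uses 92 of 92 (binding); equipment uses 128 of 128 (binding); stone uses 92 of 112 (slack = 20).
By complementary slackness, y = 0 for the non-binding constraint.
The binding rows give the dual system: 2·y_crew + 3·y_equipment = 28.5 and 5·y_crew + 5·y_equipment = 52.5.
Solving: y_crew = 3, y_equipment = 7.5.
Δz = y_equipment·Δb = 7.5 × (2) = 15, so new z* = 1236 + 15 = 1251.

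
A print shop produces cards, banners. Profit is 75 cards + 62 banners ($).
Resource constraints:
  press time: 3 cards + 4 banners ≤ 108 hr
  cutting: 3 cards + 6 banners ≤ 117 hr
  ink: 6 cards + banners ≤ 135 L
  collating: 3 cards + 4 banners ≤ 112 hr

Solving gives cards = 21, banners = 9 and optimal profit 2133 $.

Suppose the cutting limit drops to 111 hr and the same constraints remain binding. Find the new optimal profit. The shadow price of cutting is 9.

2079

Δb = -6, so new z* = 2133 + (9)·(-6) = 2133 − 54 = 2079.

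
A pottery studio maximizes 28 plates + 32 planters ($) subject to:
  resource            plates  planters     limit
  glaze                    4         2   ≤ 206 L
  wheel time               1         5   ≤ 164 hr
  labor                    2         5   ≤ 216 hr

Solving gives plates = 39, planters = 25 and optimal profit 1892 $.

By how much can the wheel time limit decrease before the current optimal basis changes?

112.5

Binding constraints: glaze, wheel time. The basis is B = [[4,2],[1,5]] with det 18.
Per unit decrease in wheel time, x* moves by d = (0.1111, -0.2222).
The basis stays optimal until planters reaches 0; allowable decrease = 112.5 hr.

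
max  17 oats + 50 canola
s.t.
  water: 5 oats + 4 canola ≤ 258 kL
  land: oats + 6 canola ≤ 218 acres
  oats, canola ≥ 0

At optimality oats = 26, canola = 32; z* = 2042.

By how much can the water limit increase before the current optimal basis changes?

832

Binding constraints: water, land. The basis is B = [[5,4],[1,6]] with det 26.
Per unit increase in water, x* moves by d = (0.2308, -0.0385).
The basis stays optimal until canola reaches 0; allowable increase = 832 kL.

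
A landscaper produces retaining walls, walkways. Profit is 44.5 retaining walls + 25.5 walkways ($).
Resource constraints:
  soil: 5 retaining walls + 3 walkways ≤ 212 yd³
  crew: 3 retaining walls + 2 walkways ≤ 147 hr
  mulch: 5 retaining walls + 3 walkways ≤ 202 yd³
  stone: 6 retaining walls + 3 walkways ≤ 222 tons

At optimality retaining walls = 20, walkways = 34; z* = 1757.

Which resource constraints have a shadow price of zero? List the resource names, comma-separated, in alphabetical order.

crew, soil

soil: 202/212 (slack 10)
crew: 128/147 (slack 19)
mulch: 202/202 (binding)
stone: 222/222 (binding)
By complementary slackness, a constraint with positive slack has shadow price 0 → crew, soil.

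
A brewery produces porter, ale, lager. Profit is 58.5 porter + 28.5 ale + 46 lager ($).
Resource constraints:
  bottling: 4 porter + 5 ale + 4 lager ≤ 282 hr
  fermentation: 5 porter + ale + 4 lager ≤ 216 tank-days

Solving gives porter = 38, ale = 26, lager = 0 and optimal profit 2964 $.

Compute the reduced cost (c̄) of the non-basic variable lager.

Check each constraint at x*: bottling 282/282 (tight); fermentation 216/216 (tight).
Dual feasibility on the basic columns requires 4·y_bottling + 5·y_fermentation = 58.5, 5·y_bottling + 1·y_fermentation = 28.5.
Solving: y_bottling = 4, y_fermentation = 8.5.
Reduced cost of lager: c₃ − yᵀa₃ = 46 − (4·4 + 8.5·4) = 46 − 50 = -4.

-4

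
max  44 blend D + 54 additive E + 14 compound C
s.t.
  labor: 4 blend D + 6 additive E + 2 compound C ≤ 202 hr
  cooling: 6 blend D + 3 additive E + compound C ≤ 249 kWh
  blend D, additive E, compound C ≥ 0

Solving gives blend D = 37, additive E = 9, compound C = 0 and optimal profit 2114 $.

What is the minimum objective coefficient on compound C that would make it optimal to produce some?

18

Check each constraint at x*: labor 202/202 (tight); cooling 249/249 (tight).
The binding rows give the dual system: 4·y_labor + 6·y_cooling = 44 and 6·y_labor + 3·y_cooling = 54.
This yields shadow prices y_labor = 8, y_cooling = 2.
compound C enters the basis when its profit ≥ yᵀa₃ = 8·2 + 2·1 = 18.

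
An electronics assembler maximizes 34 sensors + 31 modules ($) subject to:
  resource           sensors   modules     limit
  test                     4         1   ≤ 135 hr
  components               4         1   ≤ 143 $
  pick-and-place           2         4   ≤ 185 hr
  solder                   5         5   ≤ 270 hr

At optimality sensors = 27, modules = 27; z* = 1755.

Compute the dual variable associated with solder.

6

Binding: test and solder. Non-binding: components (8 unused), pick-and-place (23 unused).
By complementary slackness, y = 0 for the non-binding constraints.
Dual feasibility on the basic columns requires 4·y_test + 5·y_solder = 34, 1·y_test + 5·y_solder = 31.
→ y_test = 1 and y_solder = 6.
Shadow price of solder = 6.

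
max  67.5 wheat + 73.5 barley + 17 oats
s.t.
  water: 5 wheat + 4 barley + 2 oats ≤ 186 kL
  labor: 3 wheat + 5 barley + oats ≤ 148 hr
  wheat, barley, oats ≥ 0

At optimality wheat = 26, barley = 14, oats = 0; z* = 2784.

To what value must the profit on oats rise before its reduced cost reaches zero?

25.5

At the optimum: water uses 186 of 186 (binding); labor uses 148 of 148 (binding).
Dual feasibility on the basic columns requires 5·y_water + 3·y_labor = 67.5, 4·y_water + 5·y_labor = 73.5.
This yields shadow prices y_water = 9, y_labor = 7.5.
oats enters the basis when its profit ≥ yᵀa₃ = 9·2 + 7.5·1 = 25.5.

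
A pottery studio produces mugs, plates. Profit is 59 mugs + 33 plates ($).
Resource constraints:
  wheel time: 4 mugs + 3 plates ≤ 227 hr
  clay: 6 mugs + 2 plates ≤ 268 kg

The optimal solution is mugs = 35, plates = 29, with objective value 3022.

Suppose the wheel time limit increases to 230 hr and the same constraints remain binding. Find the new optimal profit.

Check each constraint at x*: wheel time 227/227 (tight); clay 268/268 (tight).
The binding rows give the dual system: 4·y_wheel time + 6·y_clay = 59 and 3·y_wheel time + 2·y_clay = 33.
This yields shadow prices y_wheel time = 8, y_clay = 4.5.
Δz = y_wheel time·Δb = 8 × (3) = 24, so new z* = 3022 + 24 = 3046.

3046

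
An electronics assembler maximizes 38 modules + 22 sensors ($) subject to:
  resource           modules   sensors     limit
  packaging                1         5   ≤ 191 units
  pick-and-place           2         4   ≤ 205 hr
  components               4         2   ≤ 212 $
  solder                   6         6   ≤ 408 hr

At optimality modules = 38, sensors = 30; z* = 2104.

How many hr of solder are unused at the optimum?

0

solder used = 6·38 + 6·30 = 408; slack = 408 − 408 = 0.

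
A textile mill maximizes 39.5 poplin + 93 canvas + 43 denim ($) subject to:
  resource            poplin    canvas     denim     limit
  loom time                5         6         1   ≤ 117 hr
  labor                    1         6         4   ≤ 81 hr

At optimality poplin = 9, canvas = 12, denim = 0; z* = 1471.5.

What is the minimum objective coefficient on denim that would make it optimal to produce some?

At the optimum: loom time uses 117 of 117 (binding); labor uses 81 of 81 (binding).
Dual feasibility on the basic columns requires 5·y_loom time + 1·y_labor = 39.5, 6·y_loom time + 6·y_labor = 93.
→ y_loom time = 6 and y_labor = 9.5.
denim enters the basis when its profit ≥ yᵀa₃ = 6·1 + 9.5·4 = 44.

44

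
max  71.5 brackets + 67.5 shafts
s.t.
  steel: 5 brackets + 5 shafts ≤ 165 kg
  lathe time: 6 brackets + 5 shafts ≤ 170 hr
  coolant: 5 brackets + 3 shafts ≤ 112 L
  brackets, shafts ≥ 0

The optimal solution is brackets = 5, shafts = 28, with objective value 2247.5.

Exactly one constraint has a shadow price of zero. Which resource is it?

coolant

steel: 165/165 (binding)
lathe time: 170/170 (binding)
coolant: 109/112 (slack 3)
By complementary slackness, a constraint with positive slack has shadow price 0 → coolant.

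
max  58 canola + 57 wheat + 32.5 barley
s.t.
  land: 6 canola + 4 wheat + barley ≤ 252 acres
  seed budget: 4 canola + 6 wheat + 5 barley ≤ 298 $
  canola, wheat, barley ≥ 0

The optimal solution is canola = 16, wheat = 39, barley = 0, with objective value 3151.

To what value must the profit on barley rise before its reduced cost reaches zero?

Check each constraint at x*: land 252/252 (tight); seed budget 298/298 (tight).
Dual feasibility on the basic columns requires 6·y_land + 4·y_seed budget = 58, 4·y_land + 6·y_seed budget = 57.
This yields shadow prices y_land = 6, y_seed budget = 5.5.
barley enters the basis when its profit ≥ yᵀa₃ = 6·1 + 5.5·5 = 33.5.

33.5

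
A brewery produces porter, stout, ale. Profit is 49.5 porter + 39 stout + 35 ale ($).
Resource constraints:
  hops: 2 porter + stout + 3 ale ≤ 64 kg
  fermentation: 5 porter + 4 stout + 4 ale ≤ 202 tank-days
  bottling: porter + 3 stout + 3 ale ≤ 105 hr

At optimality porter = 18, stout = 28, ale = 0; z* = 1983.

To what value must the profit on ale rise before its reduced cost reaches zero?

Binding: hops and fermentation. Non-binding: bottling (3 unused).
By complementary slackness, y = 0 for the non-binding constraint.
Dual feasibility on the basic columns requires 2·y_hops + 5·y_fermentation = 49.5, 1·y_hops + 4·y_fermentation = 39.
→ y_hops = 1 and y_fermentation = 9.5.
ale enters the basis when its profit ≥ yᵀa₃ = 1·3 + 9.5·4 = 41.

41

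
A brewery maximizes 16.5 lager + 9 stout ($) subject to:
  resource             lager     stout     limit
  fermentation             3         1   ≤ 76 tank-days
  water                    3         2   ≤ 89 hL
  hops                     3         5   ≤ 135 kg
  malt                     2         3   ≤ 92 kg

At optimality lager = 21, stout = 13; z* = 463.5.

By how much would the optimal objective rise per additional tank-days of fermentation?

Check each constraint at x*: fermentation 76/76 (tight); water 89/89 (tight); hops 128/135 (slack 7); malt 81/92 (slack 11).
Slack constraints have shadow price 0 (complementary slackness).
The binding rows give the dual system: 3·y_fermentation + 3·y_water = 16.5 and 1·y_fermentation + 2·y_water = 9.
→ y_fermentation = 2 and y_water = 3.5.
Shadow price of fermentation = 2.

2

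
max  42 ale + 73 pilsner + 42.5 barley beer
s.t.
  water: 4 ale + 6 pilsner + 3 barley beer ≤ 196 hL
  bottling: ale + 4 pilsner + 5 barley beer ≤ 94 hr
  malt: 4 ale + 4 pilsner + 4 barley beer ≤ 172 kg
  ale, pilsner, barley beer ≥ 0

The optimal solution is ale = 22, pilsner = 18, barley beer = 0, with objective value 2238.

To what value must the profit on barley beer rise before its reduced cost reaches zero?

48.5

Binding: water and bottling. Non-binding: malt (12 unused).
Since malt is not tight, its dual is 0.
From A_Bᵀ y = c: 4·y_water + 1·y_bottling = 42; 6·y_water + 4·y_bottling = 73.
→ y_water = 9.5 and y_bottling = 4.
barley beer enters the basis when its profit ≥ yᵀa₃ = 9.5·3 + 4·5 = 48.5.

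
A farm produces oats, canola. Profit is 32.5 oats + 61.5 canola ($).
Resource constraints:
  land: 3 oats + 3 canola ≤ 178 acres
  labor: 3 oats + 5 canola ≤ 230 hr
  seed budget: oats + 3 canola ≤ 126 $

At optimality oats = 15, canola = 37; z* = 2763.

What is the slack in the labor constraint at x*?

labor used = 3·15 + 5·37 = 230; slack = 230 − 230 = 0.

0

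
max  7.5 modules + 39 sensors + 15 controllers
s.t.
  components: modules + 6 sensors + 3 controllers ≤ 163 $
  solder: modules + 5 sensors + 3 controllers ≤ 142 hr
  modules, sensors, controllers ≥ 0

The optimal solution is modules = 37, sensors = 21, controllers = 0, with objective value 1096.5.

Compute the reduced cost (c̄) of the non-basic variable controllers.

-7.5

Both components and solder are binding at x*.
The binding rows give the dual system: 1·y_components + 1·y_solder = 7.5 and 6·y_components + 5·y_solder = 39.
→ y_components = 1.5 and y_solder = 6.
Reduced cost of controllers: c₃ − yᵀa₃ = 15 − (1.5·3 + 6·3) = 15 − 22.5 = -7.5.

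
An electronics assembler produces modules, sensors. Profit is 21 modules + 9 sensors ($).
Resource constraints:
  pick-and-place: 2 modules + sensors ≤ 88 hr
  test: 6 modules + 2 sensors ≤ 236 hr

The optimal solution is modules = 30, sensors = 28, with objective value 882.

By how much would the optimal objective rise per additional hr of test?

Both pick-and-place and test are binding at x*.
From A_Bᵀ y = c: 2·y_pick-and-place + 6·y_test = 21; 1·y_pick-and-place + 2·y_test = 9.
This yields shadow prices y_pick-and-place = 6, y_test = 1.5.
Shadow price of test = 1.5.

1.5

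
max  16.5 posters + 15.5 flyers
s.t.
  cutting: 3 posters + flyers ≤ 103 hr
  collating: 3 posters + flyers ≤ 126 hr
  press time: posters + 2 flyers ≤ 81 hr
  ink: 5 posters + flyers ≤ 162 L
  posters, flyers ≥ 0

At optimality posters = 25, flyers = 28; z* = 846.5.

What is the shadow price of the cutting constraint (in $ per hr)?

At the optimum: cutting uses 103 of 103 (binding); collating uses 103 of 126 (slack = 23); press time uses 81 of 81 (binding); ink uses 153 of 162 (slack = 9).
Since collating, ink are not tight, their duals are 0.
Dual feasibility on the basic columns requires 3·y_cutting + 1·y_press time = 16.5, 1·y_cutting + 2·y_press time = 15.5.
Solving: y_cutting = 3.5, y_press time = 6.
Shadow price of cutting = 3.5.

3.5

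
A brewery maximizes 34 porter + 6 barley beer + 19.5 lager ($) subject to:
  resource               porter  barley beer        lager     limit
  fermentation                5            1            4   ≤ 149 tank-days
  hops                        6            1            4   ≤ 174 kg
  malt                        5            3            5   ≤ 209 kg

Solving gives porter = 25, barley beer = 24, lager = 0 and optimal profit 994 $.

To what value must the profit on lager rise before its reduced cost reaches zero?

24

Check each constraint at x*: fermentation 149/149 (tight); hops 174/174 (tight); malt 197/209 (slack 12).
Slack constraints have shadow price 0 (complementary slackness).
From A_Bᵀ y = c: 5·y_fermentation + 6·y_hops = 34; 1·y_fermentation + 1·y_hops = 6.
Solving: y_fermentation = 2, y_hops = 4.
lager enters the basis when its profit ≥ yᵀa₃ = 2·4 + 4·4 = 24.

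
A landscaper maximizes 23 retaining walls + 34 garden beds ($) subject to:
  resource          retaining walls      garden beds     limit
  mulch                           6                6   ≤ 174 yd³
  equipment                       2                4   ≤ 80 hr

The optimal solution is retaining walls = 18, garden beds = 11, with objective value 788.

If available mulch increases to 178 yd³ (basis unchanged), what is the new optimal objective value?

796

Both mulch and equipment are binding at x*.
Dual feasibility on the basic columns requires 6·y_mulch + 2·y_equipment = 23, 6·y_mulch + 4·y_equipment = 34.
Solving: y_mulch = 2, y_equipment = 5.5.
Δz = y_mulch·Δb = 2 × (4) = 8, so new z* = 788 + 8 = 796.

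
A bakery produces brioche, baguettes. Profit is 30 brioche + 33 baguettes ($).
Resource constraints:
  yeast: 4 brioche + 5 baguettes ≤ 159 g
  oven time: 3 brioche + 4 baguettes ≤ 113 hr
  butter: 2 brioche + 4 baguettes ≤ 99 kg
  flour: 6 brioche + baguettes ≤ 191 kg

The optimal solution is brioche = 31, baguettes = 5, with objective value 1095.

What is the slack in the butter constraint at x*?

17

butter used = 2·31 + 4·5 = 82; slack = 99 − 82 = 17.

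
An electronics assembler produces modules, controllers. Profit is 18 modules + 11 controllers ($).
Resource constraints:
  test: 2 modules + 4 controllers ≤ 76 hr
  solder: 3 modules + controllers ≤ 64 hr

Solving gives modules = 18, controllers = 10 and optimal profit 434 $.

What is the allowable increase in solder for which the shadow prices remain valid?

50

Binding constraints: test, solder. The basis is B = [[2,4],[3,1]] with det -10.
Per unit increase in solder, x* moves by d = (0.4, -0.2).
The basis stays optimal until controllers reaches 0; allowable increase = 50 hr.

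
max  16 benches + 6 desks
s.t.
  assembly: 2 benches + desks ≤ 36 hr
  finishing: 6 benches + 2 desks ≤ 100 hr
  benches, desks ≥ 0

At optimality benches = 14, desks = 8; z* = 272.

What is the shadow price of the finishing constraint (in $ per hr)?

Check each constraint at x*: assembly 36/36 (tight); finishing 100/100 (tight).
The binding rows give the dual system: 2·y_assembly + 6·y_finishing = 16 and 1·y_assembly + 2·y_finishing = 6.
→ y_assembly = 2 and y_finishing = 2.
Shadow price of finishing = 2.

2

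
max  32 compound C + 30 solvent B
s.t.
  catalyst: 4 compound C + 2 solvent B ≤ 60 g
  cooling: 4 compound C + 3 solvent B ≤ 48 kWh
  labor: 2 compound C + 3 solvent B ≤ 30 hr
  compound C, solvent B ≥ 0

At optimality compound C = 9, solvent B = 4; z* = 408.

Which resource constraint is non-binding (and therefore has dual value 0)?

catalyst: 44/60 (slack 16)
cooling: 48/48 (binding)
labor: 30/30 (binding)
By complementary slackness, a constraint with positive slack has shadow price 0 → catalyst.

catalyst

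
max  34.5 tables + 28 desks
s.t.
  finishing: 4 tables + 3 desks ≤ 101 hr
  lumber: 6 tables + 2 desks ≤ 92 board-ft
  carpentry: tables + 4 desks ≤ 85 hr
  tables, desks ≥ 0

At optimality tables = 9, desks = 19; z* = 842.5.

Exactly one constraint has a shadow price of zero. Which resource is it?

finishing

finishing: 93/101 (slack 8)
lumber: 92/92 (binding)
carpentry: 85/85 (binding)
By complementary slackness, a constraint with positive slack has shadow price 0 → finishing.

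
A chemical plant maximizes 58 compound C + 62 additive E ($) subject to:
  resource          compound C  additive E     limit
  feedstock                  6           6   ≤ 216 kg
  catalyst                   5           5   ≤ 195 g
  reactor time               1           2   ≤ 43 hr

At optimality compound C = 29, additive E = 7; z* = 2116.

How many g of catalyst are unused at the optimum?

15

catalyst used = 5·29 + 5·7 = 180; slack = 195 − 180 = 15.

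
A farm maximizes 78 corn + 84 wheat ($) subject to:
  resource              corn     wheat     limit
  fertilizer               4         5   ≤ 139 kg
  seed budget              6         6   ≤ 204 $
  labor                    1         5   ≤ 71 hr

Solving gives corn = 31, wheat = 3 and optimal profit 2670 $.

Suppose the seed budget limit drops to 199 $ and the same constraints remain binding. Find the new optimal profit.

Binding: fertilizer and seed budget. Non-binding: labor (25 unused).
Slack constraints have shadow price 0 (complementary slackness).
The binding rows give the dual system: 4·y_fertilizer + 6·y_seed budget = 78 and 5·y_fertilizer + 6·y_seed budget = 84.
Solving: y_fertilizer = 6, y_seed budget = 9.
Δz = y_seed budget·Δb = 9 × (-5) = -45, so new z* = 2670 − 45 = 2625.

2625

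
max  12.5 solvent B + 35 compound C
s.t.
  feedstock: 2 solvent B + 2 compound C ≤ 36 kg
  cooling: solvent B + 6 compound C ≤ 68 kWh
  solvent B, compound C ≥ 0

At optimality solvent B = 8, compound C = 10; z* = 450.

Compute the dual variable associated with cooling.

4.5

At the optimum: feedstock uses 36 of 36 (binding); cooling uses 68 of 68 (binding).
The binding rows give the dual system: 2·y_feedstock + 1·y_cooling = 12.5 and 2·y_feedstock + 6·y_cooling = 35.
→ y_feedstock = 4 and y_cooling = 4.5.
Shadow price of cooling = 4.5.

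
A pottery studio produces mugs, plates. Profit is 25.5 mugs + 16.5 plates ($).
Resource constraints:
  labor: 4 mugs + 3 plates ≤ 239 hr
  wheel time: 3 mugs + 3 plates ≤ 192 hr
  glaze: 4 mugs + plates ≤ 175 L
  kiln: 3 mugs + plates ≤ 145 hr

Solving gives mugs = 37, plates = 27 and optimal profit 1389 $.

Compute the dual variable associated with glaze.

Check each constraint at x*: labor 229/239 (slack 10); wheel time 192/192 (tight); glaze 175/175 (tight); kiln 138/145 (slack 7).
By complementary slackness, y = 0 for the non-binding constraints.
The binding rows give the dual system: 3·y_wheel time + 4·y_glaze = 25.5 and 3·y_wheel time + 1·y_glaze = 16.5.
Solving: y_wheel time = 4.5, y_glaze = 3.
Shadow price of glaze = 3.

3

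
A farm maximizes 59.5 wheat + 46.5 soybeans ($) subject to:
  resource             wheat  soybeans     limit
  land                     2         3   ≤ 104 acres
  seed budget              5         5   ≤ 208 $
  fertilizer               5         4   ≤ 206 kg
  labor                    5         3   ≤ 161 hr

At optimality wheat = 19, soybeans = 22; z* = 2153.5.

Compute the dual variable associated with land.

6

Binding: land and labor. Non-binding: seed budget (3 unused), fertilizer (23 unused).
Slack constraints have shadow price 0 (complementary slackness).
Dual feasibility on the basic columns requires 2·y_land + 5·y_labor = 59.5, 3·y_land + 3·y_labor = 46.5.
Solving: y_land = 6, y_labor = 9.5.
Shadow price of land = 6.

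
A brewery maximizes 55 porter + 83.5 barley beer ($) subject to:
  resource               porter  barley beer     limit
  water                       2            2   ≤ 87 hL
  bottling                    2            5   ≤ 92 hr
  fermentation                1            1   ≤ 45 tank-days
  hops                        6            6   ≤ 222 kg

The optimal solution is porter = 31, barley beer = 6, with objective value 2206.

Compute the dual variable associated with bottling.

9.5

Check each constraint at x*: water 74/87 (slack 13); bottling 92/92 (tight); fermentation 37/45 (slack 8); hops 222/222 (tight).
Since water, fermentation are not tight, their duals are 0.
From A_Bᵀ y = c: 2·y_bottling + 6·y_hops = 55; 5·y_bottling + 6·y_hops = 83.5.
Solving: y_bottling = 9.5, y_hops = 6.
Shadow price of bottling = 9.5.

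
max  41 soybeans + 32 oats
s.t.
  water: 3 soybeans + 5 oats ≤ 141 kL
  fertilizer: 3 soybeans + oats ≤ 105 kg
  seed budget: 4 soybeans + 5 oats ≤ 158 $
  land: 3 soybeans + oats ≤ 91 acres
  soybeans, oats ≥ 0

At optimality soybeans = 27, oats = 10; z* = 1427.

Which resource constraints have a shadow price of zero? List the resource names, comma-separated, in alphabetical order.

fertilizer, water

water: 131/141 (slack 10)
fertilizer: 91/105 (slack 14)
seed budget: 158/158 (binding)
land: 91/91 (binding)
By complementary slackness, a constraint with positive slack has shadow price 0 → fertilizer, water.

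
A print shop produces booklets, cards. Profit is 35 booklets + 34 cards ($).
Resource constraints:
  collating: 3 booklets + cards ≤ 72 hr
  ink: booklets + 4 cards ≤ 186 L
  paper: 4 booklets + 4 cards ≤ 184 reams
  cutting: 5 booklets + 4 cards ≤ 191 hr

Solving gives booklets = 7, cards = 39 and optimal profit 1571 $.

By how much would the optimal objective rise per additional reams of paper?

7.5

Check each constraint at x*: collating 60/72 (slack 12); ink 163/186 (slack 23); paper 184/184 (tight); cutting 191/191 (tight).
Since collating, ink are not tight, their duals are 0.
Dual feasibility on the basic columns requires 4·y_paper + 5·y_cutting = 35, 4·y_paper + 4·y_cutting = 34.
This yields shadow prices y_paper = 7.5, y_cutting = 1.
Shadow price of paper = 7.5.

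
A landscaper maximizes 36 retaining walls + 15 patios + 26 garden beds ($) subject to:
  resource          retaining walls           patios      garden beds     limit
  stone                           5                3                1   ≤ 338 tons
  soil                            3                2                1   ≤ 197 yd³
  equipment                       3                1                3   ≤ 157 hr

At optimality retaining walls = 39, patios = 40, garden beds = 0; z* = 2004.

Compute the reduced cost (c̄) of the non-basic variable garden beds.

-4

Binding: soil and equipment. Non-binding: stone (23 unused).
By complementary slackness, y = 0 for the non-binding constraint.
Dual feasibility on the basic columns requires 3·y_soil + 3·y_equipment = 36, 2·y_soil + 1·y_equipment = 15.
Solving: y_soil = 3, y_equipment = 9.
Reduced cost of garden beds: c₃ − yᵀa₃ = 26 − (3·1 + 9·3) = 26 − 30 = -4.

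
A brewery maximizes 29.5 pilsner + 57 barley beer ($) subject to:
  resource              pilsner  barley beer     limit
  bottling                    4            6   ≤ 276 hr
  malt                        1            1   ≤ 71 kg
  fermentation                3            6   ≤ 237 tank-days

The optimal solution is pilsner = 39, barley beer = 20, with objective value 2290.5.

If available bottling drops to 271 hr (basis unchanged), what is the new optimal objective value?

Binding: bottling and fermentation. Non-binding: malt (12 unused).
Slack constraints have shadow price 0 (complementary slackness).
From A_Bᵀ y = c: 4·y_bottling + 3·y_fermentation = 29.5; 6·y_bottling + 6·y_fermentation = 57.
This yields shadow prices y_bottling = 1, y_fermentation = 8.5.
Δz = y_bottling·Δb = 1 × (-5) = -5, so new z* = 2290.5 − 5 = 2285.5.

2285.5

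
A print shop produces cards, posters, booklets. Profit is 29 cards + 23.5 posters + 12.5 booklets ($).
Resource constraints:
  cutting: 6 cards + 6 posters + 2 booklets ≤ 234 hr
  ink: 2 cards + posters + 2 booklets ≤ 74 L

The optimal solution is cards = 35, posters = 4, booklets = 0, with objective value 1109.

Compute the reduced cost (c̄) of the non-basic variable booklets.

At the optimum: cutting uses 234 of 234 (binding); ink uses 74 of 74 (binding).
Dual feasibility on the basic columns requires 6·y_cutting + 2·y_ink = 29, 6·y_cutting + 1·y_ink = 23.5.
This yields shadow prices y_cutting = 3, y_ink = 5.5.
Reduced cost of booklets: c₃ − yᵀa₃ = 12.5 − (3·2 + 5.5·2) = 12.5 − 17 = -4.5.

-4.5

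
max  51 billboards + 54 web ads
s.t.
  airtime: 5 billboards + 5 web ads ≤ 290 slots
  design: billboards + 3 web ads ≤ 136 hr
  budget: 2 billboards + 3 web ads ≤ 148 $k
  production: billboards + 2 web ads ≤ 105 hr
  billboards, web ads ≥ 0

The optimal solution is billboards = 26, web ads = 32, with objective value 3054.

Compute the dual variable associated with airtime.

9

At the optimum: airtime uses 290 of 290 (binding); design uses 122 of 136 (slack = 14); budget uses 148 of 148 (binding); production uses 90 of 105 (slack = 15).
By complementary slackness, y = 0 for the non-binding constraints.
The binding rows give the dual system: 5·y_airtime + 2·y_budget = 51 and 5·y_airtime + 3·y_budget = 54.
→ y_airtime = 9 and y_budget = 3.
Shadow price of airtime = 9.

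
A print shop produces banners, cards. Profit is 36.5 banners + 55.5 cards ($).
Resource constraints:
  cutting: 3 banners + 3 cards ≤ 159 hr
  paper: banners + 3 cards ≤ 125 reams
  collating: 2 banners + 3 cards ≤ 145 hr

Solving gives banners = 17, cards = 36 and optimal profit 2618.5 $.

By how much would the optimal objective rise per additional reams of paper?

At the optimum: cutting uses 159 of 159 (binding); paper uses 125 of 125 (binding); collating uses 142 of 145 (slack = 3).
Slack constraints have shadow price 0 (complementary slackness).
From A_Bᵀ y = c: 3·y_cutting + 1·y_paper = 36.5; 3·y_cutting + 3·y_paper = 55.5.
Solving: y_cutting = 9, y_paper = 9.5.
Shadow price of paper = 9.5.

9.5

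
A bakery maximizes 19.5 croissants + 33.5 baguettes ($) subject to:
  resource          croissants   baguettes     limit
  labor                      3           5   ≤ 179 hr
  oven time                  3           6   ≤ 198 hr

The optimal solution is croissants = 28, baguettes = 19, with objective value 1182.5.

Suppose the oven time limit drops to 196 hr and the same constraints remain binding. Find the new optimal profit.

1180.5

At the optimum: labor uses 179 of 179 (binding); oven time uses 198 of 198 (binding).
The binding rows give the dual system: 3·y_labor + 3·y_oven time = 19.5 and 5·y_labor + 6·y_oven time = 33.5.
Solving: y_labor = 5.5, y_oven time = 1.
Δz = y_oven time·Δb = 1 × (-2) = -2, so new z* = 1182.5 − 2 = 1180.5.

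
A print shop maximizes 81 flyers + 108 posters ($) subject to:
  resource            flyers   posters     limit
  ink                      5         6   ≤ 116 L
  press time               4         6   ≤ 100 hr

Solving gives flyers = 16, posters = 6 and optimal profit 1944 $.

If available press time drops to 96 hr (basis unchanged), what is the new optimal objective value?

1908

At the optimum: ink uses 116 of 116 (binding); press time uses 100 of 100 (binding).
Dual feasibility on the basic columns requires 5·y_ink + 4·y_press time = 81, 6·y_ink + 6·y_press time = 108.
This yields shadow prices y_ink = 9, y_press time = 9.
Δz = y_press time·Δb = 9 × (-4) = -36, so new z* = 1944 − 36 = 1908.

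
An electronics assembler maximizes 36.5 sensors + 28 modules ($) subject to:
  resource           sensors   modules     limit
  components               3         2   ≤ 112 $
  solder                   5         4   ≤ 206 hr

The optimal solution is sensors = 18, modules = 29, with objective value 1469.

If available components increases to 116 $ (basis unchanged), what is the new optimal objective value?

1481

Check each constraint at x*: components 112/112 (tight); solder 206/206 (tight).
From A_Bᵀ y = c: 3·y_components + 5·y_solder = 36.5; 2·y_components + 4·y_solder = 28.
→ y_components = 3 and y_solder = 5.5.
Δz = y_components·Δb = 3 × (4) = 12, so new z* = 1469 + 12 = 1481.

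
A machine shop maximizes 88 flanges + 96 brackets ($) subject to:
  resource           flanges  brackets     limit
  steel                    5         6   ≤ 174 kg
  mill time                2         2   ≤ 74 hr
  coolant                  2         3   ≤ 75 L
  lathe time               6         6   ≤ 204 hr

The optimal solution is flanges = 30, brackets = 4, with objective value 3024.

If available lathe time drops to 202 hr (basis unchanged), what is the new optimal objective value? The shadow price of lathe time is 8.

3008

Δb = -2, so new z* = 3024 + (8)·(-2) = 3024 − 16 = 3008.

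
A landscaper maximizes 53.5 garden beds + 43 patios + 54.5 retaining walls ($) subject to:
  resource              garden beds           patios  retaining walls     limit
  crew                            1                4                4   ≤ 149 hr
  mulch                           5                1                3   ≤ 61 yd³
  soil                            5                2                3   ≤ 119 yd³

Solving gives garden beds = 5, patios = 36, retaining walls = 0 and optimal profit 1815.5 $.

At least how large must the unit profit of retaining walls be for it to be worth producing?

61

Check each constraint at x*: crew 149/149 (tight); mulch 61/61 (tight); soil 97/119 (slack 22).
By complementary slackness, y = 0 for the non-binding constraint.
The binding rows give the dual system: 1·y_crew + 5·y_mulch = 53.5 and 4·y_crew + 1·y_mulch = 43.
Solving: y_crew = 8.5, y_mulch = 9.
retaining walls enters the basis when its profit ≥ yᵀa₃ = 8.5·4 + 9·3 = 61.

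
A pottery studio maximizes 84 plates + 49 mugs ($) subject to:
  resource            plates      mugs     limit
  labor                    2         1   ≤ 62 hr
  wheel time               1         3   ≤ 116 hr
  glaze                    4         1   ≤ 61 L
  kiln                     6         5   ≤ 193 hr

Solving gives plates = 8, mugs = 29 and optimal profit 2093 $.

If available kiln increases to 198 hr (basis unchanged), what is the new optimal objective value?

At the optimum: labor uses 45 of 62 (slack = 17); wheel time uses 95 of 116 (slack = 21); glaze uses 61 of 61 (binding); kiln uses 193 of 193 (binding).
By complementary slackness, y = 0 for the non-binding constraints.
From A_Bᵀ y = c: 4·y_glaze + 6·y_kiln = 84; 1·y_glaze + 5·y_kiln = 49.
→ y_glaze = 9 and y_kiln = 8.
Δz = y_kiln·Δb = 8 × (5) = 40, so new z* = 2093 + 40 = 2133.

2133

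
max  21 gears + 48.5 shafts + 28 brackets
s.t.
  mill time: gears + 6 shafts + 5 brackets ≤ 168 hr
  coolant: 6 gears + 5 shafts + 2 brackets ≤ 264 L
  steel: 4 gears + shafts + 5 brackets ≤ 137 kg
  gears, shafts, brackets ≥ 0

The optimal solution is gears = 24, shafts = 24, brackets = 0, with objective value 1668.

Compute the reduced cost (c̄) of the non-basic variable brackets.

At the optimum: mill time uses 168 of 168 (binding); coolant uses 264 of 264 (binding); steel uses 120 of 137 (slack = 17).
Slack constraints have shadow price 0 (complementary slackness).
The binding rows give the dual system: 1·y_mill time + 6·y_coolant = 21 and 6·y_mill time + 5·y_coolant = 48.5.
This yields shadow prices y_mill time = 6, y_coolant = 2.5.
Reduced cost of brackets: c₃ − yᵀa₃ = 28 − (6·5 + 2.5·2) = 28 − 35 = -7.

-7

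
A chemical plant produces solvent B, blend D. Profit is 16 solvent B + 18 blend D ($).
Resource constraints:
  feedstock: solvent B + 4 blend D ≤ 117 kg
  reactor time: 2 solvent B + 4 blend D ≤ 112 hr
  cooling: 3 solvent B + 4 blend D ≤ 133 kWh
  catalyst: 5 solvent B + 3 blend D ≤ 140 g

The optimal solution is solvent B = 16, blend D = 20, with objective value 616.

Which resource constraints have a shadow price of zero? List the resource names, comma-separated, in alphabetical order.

cooling, feedstock

feedstock: 96/117 (slack 21)
reactor time: 112/112 (binding)
cooling: 128/133 (slack 5)
catalyst: 140/140 (binding)
By complementary slackness, a constraint with positive slack has shadow price 0 → cooling, feedstock.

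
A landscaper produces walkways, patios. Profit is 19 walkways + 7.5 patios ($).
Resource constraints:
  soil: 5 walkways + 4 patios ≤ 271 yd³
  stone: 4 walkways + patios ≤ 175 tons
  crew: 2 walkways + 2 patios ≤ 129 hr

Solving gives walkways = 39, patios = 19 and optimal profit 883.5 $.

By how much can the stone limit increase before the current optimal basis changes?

Binding constraints: soil, stone. The basis is B = [[5,4],[4,1]] with det -11.
Per unit increase in stone, x* moves by d = (0.3636, -0.4545).
The basis stays optimal until patios reaches 0; allowable increase = 41.8 tons.

41.8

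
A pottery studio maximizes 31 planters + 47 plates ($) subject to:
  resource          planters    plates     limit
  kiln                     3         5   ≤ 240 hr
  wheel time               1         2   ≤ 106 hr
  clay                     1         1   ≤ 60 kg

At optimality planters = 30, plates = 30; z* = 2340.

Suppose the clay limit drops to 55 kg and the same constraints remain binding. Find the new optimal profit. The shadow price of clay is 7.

Δb = -5, so new z* = 2340 + (7)·(-5) = 2340 − 35 = 2305.

2305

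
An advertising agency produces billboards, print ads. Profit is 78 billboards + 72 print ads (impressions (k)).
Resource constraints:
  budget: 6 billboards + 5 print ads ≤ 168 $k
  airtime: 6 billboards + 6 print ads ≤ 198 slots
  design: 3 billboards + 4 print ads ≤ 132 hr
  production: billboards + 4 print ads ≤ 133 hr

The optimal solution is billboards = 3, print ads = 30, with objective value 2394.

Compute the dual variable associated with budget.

At the optimum: budget uses 168 of 168 (binding); airtime uses 198 of 198 (binding); design uses 129 of 132 (slack = 3); production uses 123 of 133 (slack = 10).
By complementary slackness, y = 0 for the non-binding constraints.
The binding rows give the dual system: 6·y_budget + 6·y_airtime = 78 and 5·y_budget + 6·y_airtime = 72.
Solving: y_budget = 6, y_airtime = 7.
Shadow price of budget = 6.

6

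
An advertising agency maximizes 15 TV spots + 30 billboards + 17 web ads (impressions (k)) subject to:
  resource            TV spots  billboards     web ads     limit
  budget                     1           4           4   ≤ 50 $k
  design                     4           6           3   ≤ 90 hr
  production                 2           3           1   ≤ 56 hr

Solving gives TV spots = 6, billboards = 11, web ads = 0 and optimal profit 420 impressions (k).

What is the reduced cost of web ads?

Check each constraint at x*: budget 50/50 (tight); design 90/90 (tight); production 45/56 (slack 11).
Slack constraints have shadow price 0 (complementary slackness).
From A_Bᵀ y = c: 1·y_budget + 4·y_design = 15; 4·y_budget + 6·y_design = 30.
→ y_budget = 3 and y_design = 3.
Reduced cost of web ads: c₃ − yᵀa₃ = 17 − (3·4 + 3·3) = 17 − 21 = -4.

-4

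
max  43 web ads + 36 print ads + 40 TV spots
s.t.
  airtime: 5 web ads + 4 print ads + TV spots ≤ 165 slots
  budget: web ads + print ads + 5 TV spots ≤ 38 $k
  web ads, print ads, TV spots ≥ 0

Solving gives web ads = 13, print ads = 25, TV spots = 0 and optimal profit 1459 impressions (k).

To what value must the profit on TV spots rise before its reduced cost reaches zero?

At the optimum: airtime uses 165 of 165 (binding); budget uses 38 of 38 (binding).
From A_Bᵀ y = c: 5·y_airtime + 1·y_budget = 43; 4·y_airtime + 1·y_budget = 36.
→ y_airtime = 7 and y_budget = 8.
TV spots enters the basis when its profit ≥ yᵀa₃ = 7·1 + 8·5 = 47.

47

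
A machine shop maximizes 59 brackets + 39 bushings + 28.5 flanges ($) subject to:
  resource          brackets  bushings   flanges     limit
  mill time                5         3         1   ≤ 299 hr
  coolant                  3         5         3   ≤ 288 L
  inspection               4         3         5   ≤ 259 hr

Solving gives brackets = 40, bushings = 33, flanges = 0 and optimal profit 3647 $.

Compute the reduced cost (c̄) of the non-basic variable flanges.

Binding: mill time and inspection. Non-binding: coolant (3 unused).
Since coolant is not tight, its dual is 0.
The binding rows give the dual system: 5·y_mill time + 4·y_inspection = 59 and 3·y_mill time + 3·y_inspection = 39.
Solving: y_mill time = 7, y_inspection = 6.
Reduced cost of flanges: c₃ − yᵀa₃ = 28.5 − (7·1 + 6·5) = 28.5 − 37 = -8.5.

-8.5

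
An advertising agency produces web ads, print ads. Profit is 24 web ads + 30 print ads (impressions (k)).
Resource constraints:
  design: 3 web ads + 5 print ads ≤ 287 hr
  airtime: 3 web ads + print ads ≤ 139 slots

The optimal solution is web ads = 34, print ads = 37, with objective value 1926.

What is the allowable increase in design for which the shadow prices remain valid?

408

Binding constraints: design, airtime. The basis is B = [[3,5],[3,1]] with det -12.
Per unit increase in design, x* moves by d = (-0.0833, 0.25).
The basis stays optimal until web ads reaches 0; allowable increase = 408 hr.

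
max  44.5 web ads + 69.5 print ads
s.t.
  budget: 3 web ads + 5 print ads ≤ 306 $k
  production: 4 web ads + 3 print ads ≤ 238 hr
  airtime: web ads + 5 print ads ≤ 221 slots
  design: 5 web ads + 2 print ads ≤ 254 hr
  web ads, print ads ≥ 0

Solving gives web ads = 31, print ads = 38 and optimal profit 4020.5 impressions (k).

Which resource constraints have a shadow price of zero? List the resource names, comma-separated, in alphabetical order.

budget, design

budget: 283/306 (slack 23)
production: 238/238 (binding)
airtime: 221/221 (binding)
design: 231/254 (slack 23)
By complementary slackness, a constraint with positive slack has shadow price 0 → budget, design.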